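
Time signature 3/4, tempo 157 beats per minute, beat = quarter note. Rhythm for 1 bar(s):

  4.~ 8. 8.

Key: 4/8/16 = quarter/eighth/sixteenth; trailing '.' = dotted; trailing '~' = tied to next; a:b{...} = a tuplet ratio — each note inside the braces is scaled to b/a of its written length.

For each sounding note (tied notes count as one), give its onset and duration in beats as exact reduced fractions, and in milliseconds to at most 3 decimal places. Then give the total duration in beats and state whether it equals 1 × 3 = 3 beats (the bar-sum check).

1) 0.0ms=0b +859.873ms=9/4b
2) 859.873ms=9/4b +286.624ms=3/4b
Σ=3b of 3 (157bpm 3/4) — PASS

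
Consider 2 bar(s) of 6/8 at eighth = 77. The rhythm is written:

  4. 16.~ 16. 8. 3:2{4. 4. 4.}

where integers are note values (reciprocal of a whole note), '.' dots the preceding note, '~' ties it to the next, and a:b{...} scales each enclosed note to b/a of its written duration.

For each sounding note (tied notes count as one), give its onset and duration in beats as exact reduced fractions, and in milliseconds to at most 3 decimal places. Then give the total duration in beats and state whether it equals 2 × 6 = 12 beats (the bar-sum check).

1) 0.0ms=0b +2337.662ms=3b
2) 2337.662ms=3b +1168.831ms=3/2b
3) 3506.494ms=9/2b +1168.831ms=3/2b
4) 4675.325ms=6b +1558.442ms=2b
5) 6233.766ms=8b +1558.442ms=2b
6) 7792.208ms=10b +1558.442ms=2b
Σ=12b of 12 (77bpm 6/8) — PASS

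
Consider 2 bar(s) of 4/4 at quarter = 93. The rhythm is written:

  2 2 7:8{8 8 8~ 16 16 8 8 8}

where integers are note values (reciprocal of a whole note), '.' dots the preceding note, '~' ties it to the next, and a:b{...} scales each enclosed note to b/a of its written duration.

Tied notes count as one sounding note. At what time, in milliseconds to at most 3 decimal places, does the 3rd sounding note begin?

note 3 onset = 4b = 2580.645ms

1. 0.0ms @ 0 + 1290.323ms (2)
2. 1290.323ms @ 2 + 1290.323ms (2)
3. 2580.645ms @ 4 + 368.664ms (4/7)
4. 2949.309ms @ 32/7 + 368.664ms (4/7)
5. 3317.972ms @ 36/7 + 552.995ms (6/7)
6. 3870.968ms @ 6 + 184.332ms (2/7)
7. 4055.3ms @ 44/7 + 368.664ms (4/7)
8. 4423.963ms @ 48/7 + 368.664ms (4/7)
9. 4792.627ms @ 52/7 + 368.664ms (4/7)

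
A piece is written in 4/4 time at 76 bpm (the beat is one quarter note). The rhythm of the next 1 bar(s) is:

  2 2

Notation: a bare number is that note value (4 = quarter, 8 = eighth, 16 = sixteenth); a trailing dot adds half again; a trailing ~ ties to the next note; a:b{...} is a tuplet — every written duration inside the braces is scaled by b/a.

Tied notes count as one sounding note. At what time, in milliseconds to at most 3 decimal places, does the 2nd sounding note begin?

note 2 onset = 2b = 1578.947ms

1. 0.0ms @ 0 + 1578.947ms (2)
2. 1578.947ms @ 2 + 1578.947ms (2)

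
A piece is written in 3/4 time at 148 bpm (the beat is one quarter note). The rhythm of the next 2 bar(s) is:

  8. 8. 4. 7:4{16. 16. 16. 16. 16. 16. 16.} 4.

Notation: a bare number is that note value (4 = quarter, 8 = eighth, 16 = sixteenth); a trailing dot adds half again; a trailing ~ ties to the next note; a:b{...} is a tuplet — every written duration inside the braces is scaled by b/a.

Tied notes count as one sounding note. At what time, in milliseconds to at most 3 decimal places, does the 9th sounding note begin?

note 9 onset = 57/14b = 1650.579ms

1. 0.0ms @ 0 + 304.054ms (3/4)
2. 304.054ms @ 3/4 + 304.054ms (3/4)
3. 608.108ms @ 3/2 + 608.108ms (3/2)
4. 1216.216ms @ 3 + 86.873ms (3/14)
5. 1303.089ms @ 45/14 + 86.873ms (3/14)
6. 1389.961ms @ 24/7 + 86.873ms (3/14)
7. 1476.834ms @ 51/14 + 86.873ms (3/14)
8. 1563.707ms @ 27/7 + 86.873ms (3/14)
9. 1650.579ms @ 57/14 + 86.873ms (3/14)
10. 1737.452ms @ 30/7 + 86.873ms (3/14)
11. 1824.324ms @ 9/2 + 608.108ms (3/2)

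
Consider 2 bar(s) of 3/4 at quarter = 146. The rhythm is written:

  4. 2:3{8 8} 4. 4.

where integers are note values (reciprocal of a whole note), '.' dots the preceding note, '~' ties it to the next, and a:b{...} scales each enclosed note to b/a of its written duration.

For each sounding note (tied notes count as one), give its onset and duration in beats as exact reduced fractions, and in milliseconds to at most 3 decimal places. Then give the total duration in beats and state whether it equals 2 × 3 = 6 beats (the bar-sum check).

1) 0.0ms=0b +616.438ms=3/2b
2) 616.438ms=3/2b +308.219ms=3/4b
3) 924.658ms=9/4b +308.219ms=3/4b
4) 1232.877ms=3b +616.438ms=3/2b
5) 1849.315ms=9/2b +616.438ms=3/2b
Σ=6b of 6 (146bpm 3/4) — PASS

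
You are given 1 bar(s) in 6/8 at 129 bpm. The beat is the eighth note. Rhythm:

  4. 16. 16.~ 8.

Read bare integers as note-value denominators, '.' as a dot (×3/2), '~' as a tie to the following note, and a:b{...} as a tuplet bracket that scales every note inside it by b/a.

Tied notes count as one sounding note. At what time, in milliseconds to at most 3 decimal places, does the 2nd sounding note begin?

note 2 onset = 3b = 1395.349ms

1. 0.0ms @ 0 + 1395.349ms (3)
2. 1395.349ms @ 3 + 348.837ms (3/4)
3. 1744.186ms @ 15/4 + 1046.512ms (9/4)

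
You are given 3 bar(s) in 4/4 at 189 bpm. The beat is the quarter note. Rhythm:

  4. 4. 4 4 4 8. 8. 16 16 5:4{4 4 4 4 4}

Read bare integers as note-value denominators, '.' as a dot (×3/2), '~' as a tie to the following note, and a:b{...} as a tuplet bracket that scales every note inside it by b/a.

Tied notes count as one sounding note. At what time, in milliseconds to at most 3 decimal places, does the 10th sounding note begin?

note 10 onset = 8b = 2539.683ms

1. 0.0ms @ 0 + 476.19ms (3/2)
2. 476.19ms @ 3/2 + 476.19ms (3/2)
3. 952.381ms @ 3 + 317.46ms (1)
4. 1269.841ms @ 4 + 317.46ms (1)
5. 1587.302ms @ 5 + 317.46ms (1)
6. 1904.762ms @ 6 + 238.095ms (3/4)
7. 2142.857ms @ 27/4 + 238.095ms (3/4)
8. 2380.952ms @ 15/2 + 79.365ms (1/4)
9. 2460.317ms @ 31/4 + 79.365ms (1/4)
10. 2539.683ms @ 8 + 253.968ms (4/5)
11. 2793.651ms @ 44/5 + 253.968ms (4/5)
12. 3047.619ms @ 48/5 + 253.968ms (4/5)
13. 3301.587ms @ 52/5 + 253.968ms (4/5)
14. 3555.556ms @ 56/5 + 253.968ms (4/5)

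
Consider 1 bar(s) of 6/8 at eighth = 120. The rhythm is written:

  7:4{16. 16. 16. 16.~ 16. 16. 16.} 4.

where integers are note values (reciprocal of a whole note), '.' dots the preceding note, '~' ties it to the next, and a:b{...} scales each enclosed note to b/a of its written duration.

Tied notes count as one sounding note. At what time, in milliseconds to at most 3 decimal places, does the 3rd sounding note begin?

note 3 onset = 6/7b = 428.571ms

1. 0.0ms @ 0 + 214.286ms (3/7)
2. 214.286ms @ 3/7 + 214.286ms (3/7)
3. 428.571ms @ 6/7 + 214.286ms (3/7)
4. 642.857ms @ 9/7 + 428.571ms (6/7)
5. 1071.429ms @ 15/7 + 214.286ms (3/7)
6. 1285.714ms @ 18/7 + 214.286ms (3/7)
7. 1500.0ms @ 3 + 1500.0ms (3)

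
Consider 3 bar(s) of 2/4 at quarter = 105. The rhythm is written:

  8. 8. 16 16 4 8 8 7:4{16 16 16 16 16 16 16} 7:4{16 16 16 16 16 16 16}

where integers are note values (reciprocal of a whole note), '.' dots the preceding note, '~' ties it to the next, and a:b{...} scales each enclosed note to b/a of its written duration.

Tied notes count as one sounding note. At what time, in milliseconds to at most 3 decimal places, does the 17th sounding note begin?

1. 0.0ms @ 0 + 428.571ms (3/4)
2. 428.571ms @ 3/4 + 428.571ms (3/4)
3. 857.143ms @ 3/2 + 142.857ms (1/4)
4. 1000.0ms @ 7/4 + 142.857ms (1/4)
5. 1142.857ms @ 2 + 571.429ms (1)
6. 1714.286ms @ 3 + 285.714ms (1/2)
7. 2000.0ms @ 7/2 + 285.714ms (1/2)
8. 2285.714ms @ 4 + 81.633ms (1/7)
9. 2367.347ms @ 29/7 + 81.633ms (1/7)
10. 2448.98ms @ 30/7 + 81.633ms (1/7)
11. 2530.612ms @ 31/7 + 81.633ms (1/7)
12. 2612.245ms @ 32/7 + 81.633ms (1/7)
13. 2693.878ms @ 33/7 + 81.633ms (1/7)
14. 2775.51ms @ 34/7 + 81.633ms (1/7)
15. 2857.143ms @ 5 + 81.633ms (1/7)
16. 2938.776ms @ 36/7 + 81.633ms (1/7)
17. 3020.408ms @ 37/7 + 81.633ms (1/7)
18. 3102.041ms @ 38/7 + 81.633ms (1/7)
19. 3183.673ms @ 39/7 + 81.633ms (1/7)
20. 3265.306ms @ 40/7 + 81.633ms (1/7)
21. 3346.939ms @ 41/7 + 81.633ms (1/7)

note 17 onset = 37/7b = 3020.408ms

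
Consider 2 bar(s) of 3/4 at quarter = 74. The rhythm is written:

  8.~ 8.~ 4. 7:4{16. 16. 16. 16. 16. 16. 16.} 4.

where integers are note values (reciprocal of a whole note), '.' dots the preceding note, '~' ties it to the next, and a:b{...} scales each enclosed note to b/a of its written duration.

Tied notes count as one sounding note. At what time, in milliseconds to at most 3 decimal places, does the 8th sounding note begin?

1. 0.0ms @ 0 + 2432.432ms (3)
2. 2432.432ms @ 3 + 173.745ms (3/14)
3. 2606.178ms @ 45/14 + 173.745ms (3/14)
4. 2779.923ms @ 24/7 + 173.745ms (3/14)
5. 2953.668ms @ 51/14 + 173.745ms (3/14)
6. 3127.413ms @ 27/7 + 173.745ms (3/14)
7. 3301.158ms @ 57/14 + 173.745ms (3/14)
8. 3474.903ms @ 30/7 + 173.745ms (3/14)
9. 3648.649ms @ 9/2 + 1216.216ms (3/2)

note 8 onset = 30/7b = 3474.903ms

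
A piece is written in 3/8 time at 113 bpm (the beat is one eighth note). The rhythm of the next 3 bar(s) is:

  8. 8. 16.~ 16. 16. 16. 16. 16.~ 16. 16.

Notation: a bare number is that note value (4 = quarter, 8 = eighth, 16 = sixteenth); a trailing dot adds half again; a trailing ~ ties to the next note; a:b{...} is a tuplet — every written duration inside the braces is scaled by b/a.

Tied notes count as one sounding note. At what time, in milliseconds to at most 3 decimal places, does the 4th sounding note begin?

1. 0.0ms @ 0 + 796.46ms (3/2)
2. 796.46ms @ 3/2 + 796.46ms (3/2)
3. 1592.92ms @ 3 + 796.46ms (3/2)
4. 2389.381ms @ 9/2 + 398.23ms (3/4)
5. 2787.611ms @ 21/4 + 398.23ms (3/4)
6. 3185.841ms @ 6 + 398.23ms (3/4)
7. 3584.071ms @ 27/4 + 796.46ms (3/2)
8. 4380.531ms @ 33/4 + 398.23ms (3/4)

note 4 onset = 9/2b = 2389.381ms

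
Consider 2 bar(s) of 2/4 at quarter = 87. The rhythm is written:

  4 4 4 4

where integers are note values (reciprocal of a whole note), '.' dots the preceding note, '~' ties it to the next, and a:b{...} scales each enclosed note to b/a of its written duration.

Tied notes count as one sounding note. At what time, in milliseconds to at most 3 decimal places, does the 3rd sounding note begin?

1. 0.0ms @ 0 + 689.655ms (1)
2. 689.655ms @ 1 + 689.655ms (1)
3. 1379.31ms @ 2 + 689.655ms (1)
4. 2068.966ms @ 3 + 689.655ms (1)

note 3 onset = 2b = 1379.31ms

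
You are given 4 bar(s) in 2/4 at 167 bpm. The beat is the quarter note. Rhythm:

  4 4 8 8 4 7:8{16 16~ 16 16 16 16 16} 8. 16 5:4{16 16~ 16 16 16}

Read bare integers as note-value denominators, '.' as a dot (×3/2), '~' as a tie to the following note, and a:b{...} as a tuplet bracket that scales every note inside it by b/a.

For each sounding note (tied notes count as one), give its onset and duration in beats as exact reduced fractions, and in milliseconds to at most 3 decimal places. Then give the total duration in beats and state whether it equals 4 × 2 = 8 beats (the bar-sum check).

1) 0.0ms=0b +359.281ms=1b
2) 359.281ms=1b +359.281ms=1b
3) 718.563ms=2b +179.641ms=1/2b
4) 898.204ms=5/2b +179.641ms=1/2b
5) 1077.844ms=3b +359.281ms=1b
6) 1437.126ms=4b +102.652ms=2/7b
7) 1539.778ms=30/7b +205.304ms=4/7b
8) 1745.081ms=34/7b +102.652ms=2/7b
9) 1847.733ms=36/7b +102.652ms=2/7b
10) 1950.385ms=38/7b +102.652ms=2/7b
11) 2053.037ms=40/7b +102.652ms=2/7b
12) 2155.689ms=6b +269.461ms=3/4b
13) 2425.15ms=27/4b +89.82ms=1/4b
14) 2514.97ms=7b +71.856ms=1/5b
15) 2586.826ms=36/5b +143.713ms=2/5b
16) 2730.539ms=38/5b +71.856ms=1/5b
17) 2802.395ms=39/5b +71.856ms=1/5b
Σ=8b of 8 (167bpm 2/4) — PASS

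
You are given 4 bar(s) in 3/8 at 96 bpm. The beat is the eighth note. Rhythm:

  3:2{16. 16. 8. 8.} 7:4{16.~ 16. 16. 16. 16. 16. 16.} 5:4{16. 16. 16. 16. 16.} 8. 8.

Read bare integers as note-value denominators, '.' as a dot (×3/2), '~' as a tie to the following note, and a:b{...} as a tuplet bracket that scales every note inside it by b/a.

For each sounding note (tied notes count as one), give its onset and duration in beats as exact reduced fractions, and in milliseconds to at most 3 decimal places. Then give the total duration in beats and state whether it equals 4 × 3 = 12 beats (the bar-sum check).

1) 0.0ms=0b +312.5ms=1/2b
2) 312.5ms=1/2b +312.5ms=1/2b
3) 625.0ms=1b +625.0ms=1b
4) 1250.0ms=2b +625.0ms=1b
5) 1875.0ms=3b +535.714ms=6/7b
6) 2410.714ms=27/7b +267.857ms=3/7b
7) 2678.571ms=30/7b +267.857ms=3/7b
8) 2946.429ms=33/7b +267.857ms=3/7b
9) 3214.286ms=36/7b +267.857ms=3/7b
10) 3482.143ms=39/7b +267.857ms=3/7b
11) 3750.0ms=6b +375.0ms=3/5b
12) 4125.0ms=33/5b +375.0ms=3/5b
13) 4500.0ms=36/5b +375.0ms=3/5b
14) 4875.0ms=39/5b +375.0ms=3/5b
15) 5250.0ms=42/5b +375.0ms=3/5b
16) 5625.0ms=9b +937.5ms=3/2b
17) 6562.5ms=21/2b +937.5ms=3/2b
Σ=12b of 12 (96bpm 3/8) — PASS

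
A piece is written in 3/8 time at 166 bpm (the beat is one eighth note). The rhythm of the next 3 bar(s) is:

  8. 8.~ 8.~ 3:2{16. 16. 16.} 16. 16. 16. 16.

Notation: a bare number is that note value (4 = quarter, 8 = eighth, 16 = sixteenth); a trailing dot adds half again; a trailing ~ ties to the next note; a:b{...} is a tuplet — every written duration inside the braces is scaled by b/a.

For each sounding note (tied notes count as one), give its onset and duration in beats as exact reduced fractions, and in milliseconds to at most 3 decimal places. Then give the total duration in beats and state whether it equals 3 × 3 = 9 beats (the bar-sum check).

1) 0.0ms=0b +542.169ms=3/2b
2) 542.169ms=3/2b +1265.06ms=7/2b
3) 1807.229ms=5b +180.723ms=1/2b
4) 1987.952ms=11/2b +180.723ms=1/2b
5) 2168.675ms=6b +271.084ms=3/4b
6) 2439.759ms=27/4b +271.084ms=3/4b
7) 2710.843ms=15/2b +271.084ms=3/4b
8) 2981.928ms=33/4b +271.084ms=3/4b
Σ=9b of 9 (166bpm 3/8) — PASS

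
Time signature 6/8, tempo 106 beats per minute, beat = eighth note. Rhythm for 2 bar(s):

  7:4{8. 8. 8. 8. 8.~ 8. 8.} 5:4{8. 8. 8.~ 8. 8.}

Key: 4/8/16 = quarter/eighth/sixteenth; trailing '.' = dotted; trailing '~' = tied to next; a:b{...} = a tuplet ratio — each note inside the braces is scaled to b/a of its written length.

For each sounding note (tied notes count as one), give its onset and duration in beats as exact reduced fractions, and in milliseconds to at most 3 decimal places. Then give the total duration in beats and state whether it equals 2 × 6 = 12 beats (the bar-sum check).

1) 0.0ms=0b +485.175ms=6/7b
2) 485.175ms=6/7b +485.175ms=6/7b
3) 970.35ms=12/7b +485.175ms=6/7b
4) 1455.526ms=18/7b +485.175ms=6/7b
5) 1940.701ms=24/7b +970.35ms=12/7b
6) 2911.051ms=36/7b +485.175ms=6/7b
7) 3396.226ms=6b +679.245ms=6/5b
8) 4075.472ms=36/5b +679.245ms=6/5b
9) 4754.717ms=42/5b +1358.491ms=12/5b
10) 6113.208ms=54/5b +679.245ms=6/5b
Σ=12b of 12 (106bpm 6/8) — PASS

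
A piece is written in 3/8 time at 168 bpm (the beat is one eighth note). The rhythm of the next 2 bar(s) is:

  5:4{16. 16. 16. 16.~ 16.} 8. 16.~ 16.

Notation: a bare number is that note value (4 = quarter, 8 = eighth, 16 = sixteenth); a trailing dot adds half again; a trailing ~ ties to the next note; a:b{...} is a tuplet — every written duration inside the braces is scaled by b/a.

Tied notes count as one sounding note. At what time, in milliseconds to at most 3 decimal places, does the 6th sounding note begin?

note 6 onset = 9/2b = 1607.143ms

1. 0.0ms @ 0 + 214.286ms (3/5)
2. 214.286ms @ 3/5 + 214.286ms (3/5)
3. 428.571ms @ 6/5 + 214.286ms (3/5)
4. 642.857ms @ 9/5 + 428.571ms (6/5)
5. 1071.429ms @ 3 + 535.714ms (3/2)
6. 1607.143ms @ 9/2 + 535.714ms (3/2)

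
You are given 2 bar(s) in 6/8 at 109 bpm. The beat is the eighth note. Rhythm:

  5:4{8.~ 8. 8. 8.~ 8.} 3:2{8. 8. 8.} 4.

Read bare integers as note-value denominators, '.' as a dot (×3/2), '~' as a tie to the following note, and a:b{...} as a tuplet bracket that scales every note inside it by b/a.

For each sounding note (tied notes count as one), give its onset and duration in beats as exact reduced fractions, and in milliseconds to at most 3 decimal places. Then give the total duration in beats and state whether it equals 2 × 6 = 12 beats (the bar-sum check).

1) 0.0ms=0b +1321.101ms=12/5b
2) 1321.101ms=12/5b +660.55ms=6/5b
3) 1981.651ms=18/5b +1321.101ms=12/5b
4) 3302.752ms=6b +550.459ms=1b
5) 3853.211ms=7b +550.459ms=1b
6) 4403.67ms=8b +550.459ms=1b
7) 4954.128ms=9b +1651.376ms=3b
Σ=12b of 12 (109bpm 6/8) — PASS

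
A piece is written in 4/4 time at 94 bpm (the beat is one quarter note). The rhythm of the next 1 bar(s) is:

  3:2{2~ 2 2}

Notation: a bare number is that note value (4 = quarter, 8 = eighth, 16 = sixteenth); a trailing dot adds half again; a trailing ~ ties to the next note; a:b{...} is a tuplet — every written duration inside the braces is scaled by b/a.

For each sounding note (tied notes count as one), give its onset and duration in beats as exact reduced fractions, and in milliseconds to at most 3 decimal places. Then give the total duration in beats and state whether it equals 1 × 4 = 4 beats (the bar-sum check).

1) 0.0ms=0b +1702.128ms=8/3b
2) 1702.128ms=8/3b +851.064ms=4/3b
Σ=4b of 4 (94bpm 4/4) — PASS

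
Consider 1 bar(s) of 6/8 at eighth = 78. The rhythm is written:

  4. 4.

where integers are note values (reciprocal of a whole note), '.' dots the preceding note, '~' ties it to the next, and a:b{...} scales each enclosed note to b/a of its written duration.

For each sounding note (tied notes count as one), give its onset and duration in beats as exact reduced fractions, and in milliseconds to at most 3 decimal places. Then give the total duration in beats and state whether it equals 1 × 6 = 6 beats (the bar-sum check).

1) 0.0ms=0b +2307.692ms=3b
2) 2307.692ms=3b +2307.692ms=3b
Σ=6b of 6 (78bpm 6/8) — PASS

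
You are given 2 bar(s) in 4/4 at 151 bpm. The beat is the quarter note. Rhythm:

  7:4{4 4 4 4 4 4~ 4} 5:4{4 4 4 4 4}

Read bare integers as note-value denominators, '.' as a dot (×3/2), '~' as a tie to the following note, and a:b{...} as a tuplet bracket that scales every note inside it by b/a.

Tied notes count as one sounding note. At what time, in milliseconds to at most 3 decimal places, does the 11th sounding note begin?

1. 0.0ms @ 0 + 227.058ms (4/7)
2. 227.058ms @ 4/7 + 227.058ms (4/7)
3. 454.115ms @ 8/7 + 227.058ms (4/7)
4. 681.173ms @ 12/7 + 227.058ms (4/7)
5. 908.231ms @ 16/7 + 227.058ms (4/7)
6. 1135.289ms @ 20/7 + 454.115ms (8/7)
7. 1589.404ms @ 4 + 317.881ms (4/5)
8. 1907.285ms @ 24/5 + 317.881ms (4/5)
9. 2225.166ms @ 28/5 + 317.881ms (4/5)
10. 2543.046ms @ 32/5 + 317.881ms (4/5)
11. 2860.927ms @ 36/5 + 317.881ms (4/5)

note 11 onset = 36/5b = 2860.927ms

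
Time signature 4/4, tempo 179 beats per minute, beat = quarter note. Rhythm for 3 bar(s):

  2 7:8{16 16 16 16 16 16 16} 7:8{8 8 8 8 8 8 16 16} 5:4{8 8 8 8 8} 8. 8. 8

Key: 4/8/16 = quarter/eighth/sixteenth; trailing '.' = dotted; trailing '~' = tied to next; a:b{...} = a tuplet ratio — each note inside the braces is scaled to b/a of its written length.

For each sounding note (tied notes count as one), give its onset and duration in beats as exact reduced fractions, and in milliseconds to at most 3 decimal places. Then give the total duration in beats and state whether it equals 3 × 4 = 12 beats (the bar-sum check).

1) 0.0ms=0b +670.391ms=2b
2) 670.391ms=2b +95.77ms=2/7b
3) 766.161ms=16/7b +95.77ms=2/7b
4) 861.931ms=18/7b +95.77ms=2/7b
5) 957.702ms=20/7b +95.77ms=2/7b
6) 1053.472ms=22/7b +95.77ms=2/7b
7) 1149.242ms=24/7b +95.77ms=2/7b
8) 1245.012ms=26/7b +95.77ms=2/7b
9) 1340.782ms=4b +191.54ms=4/7b
10) 1532.322ms=32/7b +191.54ms=4/7b
11) 1723.863ms=36/7b +191.54ms=4/7b
12) 1915.403ms=40/7b +191.54ms=4/7b
13) 2106.943ms=44/7b +191.54ms=4/7b
14) 2298.484ms=48/7b +191.54ms=4/7b
15) 2490.024ms=52/7b +95.77ms=2/7b
16) 2585.794ms=54/7b +95.77ms=2/7b
17) 2681.564ms=8b +134.078ms=2/5b
18) 2815.642ms=42/5b +134.078ms=2/5b
19) 2949.721ms=44/5b +134.078ms=2/5b
20) 3083.799ms=46/5b +134.078ms=2/5b
21) 3217.877ms=48/5b +134.078ms=2/5b
22) 3351.955ms=10b +251.397ms=3/4b
23) 3603.352ms=43/4b +251.397ms=3/4b
24) 3854.749ms=23/2b +167.598ms=1/2b
Σ=12b of 12 (179bpm 4/4) — PASS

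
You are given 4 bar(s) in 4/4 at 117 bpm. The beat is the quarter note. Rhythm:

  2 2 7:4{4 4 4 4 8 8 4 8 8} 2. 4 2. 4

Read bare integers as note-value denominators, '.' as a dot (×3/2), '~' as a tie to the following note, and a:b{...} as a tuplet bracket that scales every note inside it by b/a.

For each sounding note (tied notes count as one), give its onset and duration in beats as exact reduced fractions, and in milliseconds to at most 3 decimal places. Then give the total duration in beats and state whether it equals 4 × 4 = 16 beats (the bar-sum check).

1) 0.0ms=0b +1025.641ms=2b
2) 1025.641ms=2b +1025.641ms=2b
3) 2051.282ms=4b +293.04ms=4/7b
4) 2344.322ms=32/7b +293.04ms=4/7b
5) 2637.363ms=36/7b +293.04ms=4/7b
6) 2930.403ms=40/7b +293.04ms=4/7b
7) 3223.443ms=44/7b +146.52ms=2/7b
8) 3369.963ms=46/7b +146.52ms=2/7b
9) 3516.484ms=48/7b +293.04ms=4/7b
10) 3809.524ms=52/7b +146.52ms=2/7b
11) 3956.044ms=54/7b +146.52ms=2/7b
12) 4102.564ms=8b +1538.462ms=3b
13) 5641.026ms=11b +512.821ms=1b
14) 6153.846ms=12b +1538.462ms=3b
15) 7692.308ms=15b +512.821ms=1b
Σ=16b of 16 (117bpm 4/4) — PASS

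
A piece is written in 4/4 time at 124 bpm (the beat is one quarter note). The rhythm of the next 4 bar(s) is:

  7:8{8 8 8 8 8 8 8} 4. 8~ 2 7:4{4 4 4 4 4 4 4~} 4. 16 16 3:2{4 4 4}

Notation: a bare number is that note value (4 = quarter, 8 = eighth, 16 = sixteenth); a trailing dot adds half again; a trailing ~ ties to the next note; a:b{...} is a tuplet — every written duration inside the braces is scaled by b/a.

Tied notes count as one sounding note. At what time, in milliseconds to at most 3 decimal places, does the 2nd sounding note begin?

1. 0.0ms @ 0 + 276.498ms (4/7)
2. 276.498ms @ 4/7 + 276.498ms (4/7)
3. 552.995ms @ 8/7 + 276.498ms (4/7)
4. 829.493ms @ 12/7 + 276.498ms (4/7)
5. 1105.991ms @ 16/7 + 276.498ms (4/7)
6. 1382.488ms @ 20/7 + 276.498ms (4/7)
7. 1658.986ms @ 24/7 + 276.498ms (4/7)
8. 1935.484ms @ 4 + 725.806ms (3/2)
9. 2661.29ms @ 11/2 + 1209.677ms (5/2)
10. 3870.968ms @ 8 + 276.498ms (4/7)
11. 4147.465ms @ 60/7 + 276.498ms (4/7)
12. 4423.963ms @ 64/7 + 276.498ms (4/7)
13. 4700.461ms @ 68/7 + 276.498ms (4/7)
14. 4976.959ms @ 72/7 + 276.498ms (4/7)
15. 5253.456ms @ 76/7 + 276.498ms (4/7)
16. 5529.954ms @ 80/7 + 1002.304ms (29/14)
17. 6532.258ms @ 27/2 + 120.968ms (1/4)
18. 6653.226ms @ 55/4 + 120.968ms (1/4)
19. 6774.194ms @ 14 + 322.581ms (2/3)
20. 7096.774ms @ 44/3 + 322.581ms (2/3)
21. 7419.355ms @ 46/3 + 322.581ms (2/3)

note 2 onset = 4/7b = 276.498ms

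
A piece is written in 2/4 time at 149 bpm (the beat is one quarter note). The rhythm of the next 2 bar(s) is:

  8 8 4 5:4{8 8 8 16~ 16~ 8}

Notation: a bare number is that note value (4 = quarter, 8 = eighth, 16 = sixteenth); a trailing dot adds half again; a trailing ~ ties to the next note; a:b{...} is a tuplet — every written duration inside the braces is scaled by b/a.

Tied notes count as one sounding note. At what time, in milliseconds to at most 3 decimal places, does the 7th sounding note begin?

note 7 onset = 16/5b = 1288.591ms

1. 0.0ms @ 0 + 201.342ms (1/2)
2. 201.342ms @ 1/2 + 201.342ms (1/2)
3. 402.685ms @ 1 + 402.685ms (1)
4. 805.369ms @ 2 + 161.074ms (2/5)
5. 966.443ms @ 12/5 + 161.074ms (2/5)
6. 1127.517ms @ 14/5 + 161.074ms (2/5)
7. 1288.591ms @ 16/5 + 322.148ms (4/5)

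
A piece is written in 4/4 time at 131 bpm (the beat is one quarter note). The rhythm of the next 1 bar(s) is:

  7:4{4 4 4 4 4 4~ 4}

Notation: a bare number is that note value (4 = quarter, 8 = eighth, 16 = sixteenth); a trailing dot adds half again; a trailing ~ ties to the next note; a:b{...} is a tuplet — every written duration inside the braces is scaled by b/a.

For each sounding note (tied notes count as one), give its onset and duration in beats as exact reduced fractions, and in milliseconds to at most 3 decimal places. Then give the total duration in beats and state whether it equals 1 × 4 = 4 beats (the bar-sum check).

1) 0.0ms=0b +261.723ms=4/7b
2) 261.723ms=4/7b +261.723ms=4/7b
3) 523.446ms=8/7b +261.723ms=4/7b
4) 785.169ms=12/7b +261.723ms=4/7b
5) 1046.892ms=16/7b +261.723ms=4/7b
6) 1308.615ms=20/7b +523.446ms=8/7b
Σ=4b of 4 (131bpm 4/4) — PASS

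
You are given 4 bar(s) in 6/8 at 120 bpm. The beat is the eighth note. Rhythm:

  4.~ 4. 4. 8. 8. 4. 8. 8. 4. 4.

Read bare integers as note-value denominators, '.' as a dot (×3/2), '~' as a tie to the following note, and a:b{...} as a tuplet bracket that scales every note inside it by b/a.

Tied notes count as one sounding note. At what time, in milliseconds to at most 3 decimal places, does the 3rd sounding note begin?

note 3 onset = 9b = 4500.0ms

1. 0.0ms @ 0 + 3000.0ms (6)
2. 3000.0ms @ 6 + 1500.0ms (3)
3. 4500.0ms @ 9 + 750.0ms (3/2)
4. 5250.0ms @ 21/2 + 750.0ms (3/2)
5. 6000.0ms @ 12 + 1500.0ms (3)
6. 7500.0ms @ 15 + 750.0ms (3/2)
7. 8250.0ms @ 33/2 + 750.0ms (3/2)
8. 9000.0ms @ 18 + 1500.0ms (3)
9. 10500.0ms @ 21 + 1500.0ms (3)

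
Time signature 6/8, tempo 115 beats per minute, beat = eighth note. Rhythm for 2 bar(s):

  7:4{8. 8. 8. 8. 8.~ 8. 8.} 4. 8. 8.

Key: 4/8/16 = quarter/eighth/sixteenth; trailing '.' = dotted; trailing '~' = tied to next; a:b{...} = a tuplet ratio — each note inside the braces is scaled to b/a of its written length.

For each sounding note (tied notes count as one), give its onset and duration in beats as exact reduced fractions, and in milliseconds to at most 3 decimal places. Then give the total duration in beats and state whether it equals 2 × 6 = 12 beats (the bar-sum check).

1) 0.0ms=0b +447.205ms=6/7b
2) 447.205ms=6/7b +447.205ms=6/7b
3) 894.41ms=12/7b +447.205ms=6/7b
4) 1341.615ms=18/7b +447.205ms=6/7b
5) 1788.82ms=24/7b +894.41ms=12/7b
6) 2683.23ms=36/7b +447.205ms=6/7b
7) 3130.435ms=6b +1565.217ms=3b
8) 4695.652ms=9b +782.609ms=3/2b
9) 5478.261ms=21/2b +782.609ms=3/2b
Σ=12b of 12 (115bpm 6/8) — PASS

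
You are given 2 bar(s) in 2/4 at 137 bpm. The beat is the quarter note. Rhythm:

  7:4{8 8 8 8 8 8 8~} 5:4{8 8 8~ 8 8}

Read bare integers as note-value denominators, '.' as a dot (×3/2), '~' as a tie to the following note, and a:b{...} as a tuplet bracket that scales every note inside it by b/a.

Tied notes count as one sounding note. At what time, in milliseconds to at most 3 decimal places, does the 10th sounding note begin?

note 10 onset = 18/5b = 1576.642ms

1. 0.0ms @ 0 + 125.13ms (2/7)
2. 125.13ms @ 2/7 + 125.13ms (2/7)
3. 250.261ms @ 4/7 + 125.13ms (2/7)
4. 375.391ms @ 6/7 + 125.13ms (2/7)
5. 500.521ms @ 8/7 + 125.13ms (2/7)
6. 625.652ms @ 10/7 + 125.13ms (2/7)
7. 750.782ms @ 12/7 + 300.313ms (24/35)
8. 1051.095ms @ 12/5 + 175.182ms (2/5)
9. 1226.277ms @ 14/5 + 350.365ms (4/5)
10. 1576.642ms @ 18/5 + 175.182ms (2/5)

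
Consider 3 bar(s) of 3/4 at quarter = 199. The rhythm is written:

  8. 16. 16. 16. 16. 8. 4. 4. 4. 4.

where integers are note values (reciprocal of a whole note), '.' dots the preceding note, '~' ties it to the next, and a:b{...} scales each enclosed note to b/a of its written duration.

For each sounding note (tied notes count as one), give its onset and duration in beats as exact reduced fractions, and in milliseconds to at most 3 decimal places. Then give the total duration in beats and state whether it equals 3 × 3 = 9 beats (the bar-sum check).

1) 0.0ms=0b +226.131ms=3/4b
2) 226.131ms=3/4b +113.065ms=3/8b
3) 339.196ms=9/8b +113.065ms=3/8b
4) 452.261ms=3/2b +113.065ms=3/8b
5) 565.327ms=15/8b +113.065ms=3/8b
6) 678.392ms=9/4b +226.131ms=3/4b
7) 904.523ms=3b +452.261ms=3/2b
8) 1356.784ms=9/2b +452.261ms=3/2b
9) 1809.045ms=6b +452.261ms=3/2b
10) 2261.307ms=15/2b +452.261ms=3/2b
Σ=9b of 9 (199bpm 3/4) — PASS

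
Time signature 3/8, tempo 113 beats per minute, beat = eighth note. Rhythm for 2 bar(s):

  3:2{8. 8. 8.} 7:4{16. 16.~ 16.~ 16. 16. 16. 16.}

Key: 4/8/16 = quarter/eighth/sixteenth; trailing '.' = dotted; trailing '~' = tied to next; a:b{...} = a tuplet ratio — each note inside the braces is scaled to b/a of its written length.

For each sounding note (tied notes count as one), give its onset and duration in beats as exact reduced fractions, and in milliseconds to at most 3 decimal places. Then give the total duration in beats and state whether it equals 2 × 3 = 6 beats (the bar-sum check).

1) 0.0ms=0b +530.973ms=1b
2) 530.973ms=1b +530.973ms=1b
3) 1061.947ms=2b +530.973ms=1b
4) 1592.92ms=3b +227.56ms=3/7b
5) 1820.48ms=24/7b +682.68ms=9/7b
6) 2503.161ms=33/7b +227.56ms=3/7b
7) 2730.721ms=36/7b +227.56ms=3/7b
8) 2958.281ms=39/7b +227.56ms=3/7b
Σ=6b of 6 (113bpm 3/8) — PASS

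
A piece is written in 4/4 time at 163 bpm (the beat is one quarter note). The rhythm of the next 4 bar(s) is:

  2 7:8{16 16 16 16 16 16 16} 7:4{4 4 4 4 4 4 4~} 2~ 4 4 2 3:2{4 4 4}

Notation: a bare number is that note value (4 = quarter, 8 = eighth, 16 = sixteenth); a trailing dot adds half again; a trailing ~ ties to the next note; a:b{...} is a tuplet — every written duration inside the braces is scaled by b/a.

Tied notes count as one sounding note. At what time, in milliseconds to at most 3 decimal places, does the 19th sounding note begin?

note 19 onset = 44/3b = 5398.773ms

1. 0.0ms @ 0 + 736.196ms (2)
2. 736.196ms @ 2 + 105.171ms (2/7)
3. 841.367ms @ 16/7 + 105.171ms (2/7)
4. 946.538ms @ 18/7 + 105.171ms (2/7)
5. 1051.709ms @ 20/7 + 105.171ms (2/7)
6. 1156.88ms @ 22/7 + 105.171ms (2/7)
7. 1262.051ms @ 24/7 + 105.171ms (2/7)
8. 1367.222ms @ 26/7 + 105.171ms (2/7)
9. 1472.393ms @ 4 + 210.342ms (4/7)
10. 1682.734ms @ 32/7 + 210.342ms (4/7)
11. 1893.076ms @ 36/7 + 210.342ms (4/7)
12. 2103.418ms @ 40/7 + 210.342ms (4/7)
13. 2313.76ms @ 44/7 + 210.342ms (4/7)
14. 2524.102ms @ 48/7 + 210.342ms (4/7)
15. 2734.443ms @ 52/7 + 1314.636ms (25/7)
16. 4049.08ms @ 11 + 368.098ms (1)
17. 4417.178ms @ 12 + 736.196ms (2)
18. 5153.374ms @ 14 + 245.399ms (2/3)
19. 5398.773ms @ 44/3 + 245.399ms (2/3)
20. 5644.172ms @ 46/3 + 245.399ms (2/3)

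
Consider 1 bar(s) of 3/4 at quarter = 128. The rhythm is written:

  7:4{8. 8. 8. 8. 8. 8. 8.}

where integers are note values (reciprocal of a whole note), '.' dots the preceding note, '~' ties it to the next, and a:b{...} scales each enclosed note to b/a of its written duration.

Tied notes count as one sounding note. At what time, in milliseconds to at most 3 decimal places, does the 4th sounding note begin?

note 4 onset = 9/7b = 602.679ms

1. 0.0ms @ 0 + 200.893ms (3/7)
2. 200.893ms @ 3/7 + 200.893ms (3/7)
3. 401.786ms @ 6/7 + 200.893ms (3/7)
4. 602.679ms @ 9/7 + 200.893ms (3/7)
5. 803.571ms @ 12/7 + 200.893ms (3/7)
6. 1004.464ms @ 15/7 + 200.893ms (3/7)
7. 1205.357ms @ 18/7 + 200.893ms (3/7)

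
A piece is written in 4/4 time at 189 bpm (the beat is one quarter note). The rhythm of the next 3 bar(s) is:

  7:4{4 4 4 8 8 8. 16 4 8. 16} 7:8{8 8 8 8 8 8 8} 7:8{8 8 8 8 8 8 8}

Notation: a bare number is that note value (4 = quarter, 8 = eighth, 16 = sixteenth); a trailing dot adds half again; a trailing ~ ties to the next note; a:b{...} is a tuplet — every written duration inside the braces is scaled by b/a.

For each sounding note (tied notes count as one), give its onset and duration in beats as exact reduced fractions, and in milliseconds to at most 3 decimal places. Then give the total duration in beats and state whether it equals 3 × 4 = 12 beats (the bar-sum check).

1) 0.0ms=0b +181.406ms=4/7b
2) 181.406ms=4/7b +181.406ms=4/7b
3) 362.812ms=8/7b +181.406ms=4/7b
4) 544.218ms=12/7b +90.703ms=2/7b
5) 634.921ms=2b +90.703ms=2/7b
6) 725.624ms=16/7b +136.054ms=3/7b
7) 861.678ms=19/7b +45.351ms=1/7b
8) 907.029ms=20/7b +181.406ms=4/7b
9) 1088.435ms=24/7b +136.054ms=3/7b
10) 1224.49ms=27/7b +45.351ms=1/7b
11) 1269.841ms=4b +181.406ms=4/7b
12) 1451.247ms=32/7b +181.406ms=4/7b
13) 1632.653ms=36/7b +181.406ms=4/7b
14) 1814.059ms=40/7b +181.406ms=4/7b
15) 1995.465ms=44/7b +181.406ms=4/7b
16) 2176.871ms=48/7b +181.406ms=4/7b
17) 2358.277ms=52/7b +181.406ms=4/7b
18) 2539.683ms=8b +181.406ms=4/7b
19) 2721.088ms=60/7b +181.406ms=4/7b
20) 2902.494ms=64/7b +181.406ms=4/7b
21) 3083.9ms=68/7b +181.406ms=4/7b
22) 3265.306ms=72/7b +181.406ms=4/7b
23) 3446.712ms=76/7b +181.406ms=4/7b
24) 3628.118ms=80/7b +181.406ms=4/7b
Σ=12b of 12 (189bpm 4/4) — PASS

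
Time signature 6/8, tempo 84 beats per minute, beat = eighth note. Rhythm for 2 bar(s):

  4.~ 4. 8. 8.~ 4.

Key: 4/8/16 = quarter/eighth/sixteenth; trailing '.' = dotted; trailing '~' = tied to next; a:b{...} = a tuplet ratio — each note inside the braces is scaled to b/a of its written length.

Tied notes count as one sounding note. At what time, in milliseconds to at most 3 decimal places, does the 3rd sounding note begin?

1. 0.0ms @ 0 + 4285.714ms (6)
2. 4285.714ms @ 6 + 1071.429ms (3/2)
3. 5357.143ms @ 15/2 + 3214.286ms (9/2)

note 3 onset = 15/2b = 5357.143ms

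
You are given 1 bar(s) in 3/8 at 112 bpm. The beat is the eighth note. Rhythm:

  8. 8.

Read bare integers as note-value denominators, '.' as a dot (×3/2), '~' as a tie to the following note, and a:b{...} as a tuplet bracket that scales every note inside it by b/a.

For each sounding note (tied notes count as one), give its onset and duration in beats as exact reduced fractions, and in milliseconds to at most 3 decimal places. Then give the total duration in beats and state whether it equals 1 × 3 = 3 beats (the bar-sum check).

1) 0.0ms=0b +803.571ms=3/2b
2) 803.571ms=3/2b +803.571ms=3/2b
Σ=3b of 3 (112bpm 3/8) — PASS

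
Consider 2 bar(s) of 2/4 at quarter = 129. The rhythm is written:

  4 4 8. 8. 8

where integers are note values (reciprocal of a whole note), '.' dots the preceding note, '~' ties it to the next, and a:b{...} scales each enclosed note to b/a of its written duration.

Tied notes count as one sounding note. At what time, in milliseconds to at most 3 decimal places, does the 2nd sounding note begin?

1. 0.0ms @ 0 + 465.116ms (1)
2. 465.116ms @ 1 + 465.116ms (1)
3. 930.233ms @ 2 + 348.837ms (3/4)
4. 1279.07ms @ 11/4 + 348.837ms (3/4)
5. 1627.907ms @ 7/2 + 232.558ms (1/2)

note 2 onset = 1b = 465.116ms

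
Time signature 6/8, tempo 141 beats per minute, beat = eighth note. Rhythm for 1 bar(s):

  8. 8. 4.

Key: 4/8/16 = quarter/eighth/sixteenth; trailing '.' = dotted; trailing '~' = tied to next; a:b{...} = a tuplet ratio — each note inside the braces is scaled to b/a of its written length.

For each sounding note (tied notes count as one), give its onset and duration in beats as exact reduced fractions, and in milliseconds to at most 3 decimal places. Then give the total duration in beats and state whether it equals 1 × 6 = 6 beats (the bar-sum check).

1) 0.0ms=0b +638.298ms=3/2b
2) 638.298ms=3/2b +638.298ms=3/2b
3) 1276.596ms=3b +1276.596ms=3b
Σ=6b of 6 (141bpm 6/8) — PASS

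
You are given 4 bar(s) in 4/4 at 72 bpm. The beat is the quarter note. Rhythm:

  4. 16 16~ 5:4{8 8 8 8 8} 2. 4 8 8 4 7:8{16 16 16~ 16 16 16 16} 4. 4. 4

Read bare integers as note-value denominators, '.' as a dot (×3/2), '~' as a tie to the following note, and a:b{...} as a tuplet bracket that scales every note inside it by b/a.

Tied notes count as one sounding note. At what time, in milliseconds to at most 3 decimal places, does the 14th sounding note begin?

1. 0.0ms @ 0 + 1250.0ms (3/2)
2. 1250.0ms @ 3/2 + 208.333ms (1/4)
3. 1458.333ms @ 7/4 + 541.667ms (13/20)
4. 2000.0ms @ 12/5 + 333.333ms (2/5)
5. 2333.333ms @ 14/5 + 333.333ms (2/5)
6. 2666.667ms @ 16/5 + 333.333ms (2/5)
7. 3000.0ms @ 18/5 + 333.333ms (2/5)
8. 3333.333ms @ 4 + 2500.0ms (3)
9. 5833.333ms @ 7 + 833.333ms (1)
10. 6666.667ms @ 8 + 416.667ms (1/2)
11. 7083.333ms @ 17/2 + 416.667ms (1/2)
12. 7500.0ms @ 9 + 833.333ms (1)
13. 8333.333ms @ 10 + 238.095ms (2/7)
14. 8571.429ms @ 72/7 + 238.095ms (2/7)
15. 8809.524ms @ 74/7 + 476.19ms (4/7)
16. 9285.714ms @ 78/7 + 238.095ms (2/7)
17. 9523.81ms @ 80/7 + 238.095ms (2/7)
18. 9761.905ms @ 82/7 + 238.095ms (2/7)
19. 10000.0ms @ 12 + 1250.0ms (3/2)
20. 11250.0ms @ 27/2 + 1250.0ms (3/2)
21. 12500.0ms @ 15 + 833.333ms (1)

note 14 onset = 72/7b = 8571.429ms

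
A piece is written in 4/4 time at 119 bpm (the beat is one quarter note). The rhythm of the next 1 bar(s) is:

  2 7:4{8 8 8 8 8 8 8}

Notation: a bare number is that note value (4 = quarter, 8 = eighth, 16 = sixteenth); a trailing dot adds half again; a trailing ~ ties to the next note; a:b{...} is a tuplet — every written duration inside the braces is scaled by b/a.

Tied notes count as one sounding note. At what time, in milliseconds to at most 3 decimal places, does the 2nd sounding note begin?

note 2 onset = 2b = 1008.403ms

1. 0.0ms @ 0 + 1008.403ms (2)
2. 1008.403ms @ 2 + 144.058ms (2/7)
3. 1152.461ms @ 16/7 + 144.058ms (2/7)
4. 1296.519ms @ 18/7 + 144.058ms (2/7)
5. 1440.576ms @ 20/7 + 144.058ms (2/7)
6. 1584.634ms @ 22/7 + 144.058ms (2/7)
7. 1728.691ms @ 24/7 + 144.058ms (2/7)
8. 1872.749ms @ 26/7 + 144.058ms (2/7)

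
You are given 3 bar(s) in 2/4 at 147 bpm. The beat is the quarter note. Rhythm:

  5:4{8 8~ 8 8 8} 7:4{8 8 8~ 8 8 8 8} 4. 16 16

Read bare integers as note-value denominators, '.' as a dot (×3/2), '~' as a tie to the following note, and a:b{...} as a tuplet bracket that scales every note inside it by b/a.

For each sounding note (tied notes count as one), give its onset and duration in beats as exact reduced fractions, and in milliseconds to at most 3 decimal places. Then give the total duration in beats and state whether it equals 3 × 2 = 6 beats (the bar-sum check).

1) 0.0ms=0b +163.265ms=2/5b
2) 163.265ms=2/5b +326.531ms=4/5b
3) 489.796ms=6/5b +163.265ms=2/5b
4) 653.061ms=8/5b +163.265ms=2/5b
5) 816.327ms=2b +116.618ms=2/7b
6) 932.945ms=16/7b +116.618ms=2/7b
7) 1049.563ms=18/7b +233.236ms=4/7b
8) 1282.799ms=22/7b +116.618ms=2/7b
9) 1399.417ms=24/7b +116.618ms=2/7b
10) 1516.035ms=26/7b +116.618ms=2/7b
11) 1632.653ms=4b +612.245ms=3/2b
12) 2244.898ms=11/2b +102.041ms=1/4b
13) 2346.939ms=23/4b +102.041ms=1/4b
Σ=6b of 6 (147bpm 2/4) — PASS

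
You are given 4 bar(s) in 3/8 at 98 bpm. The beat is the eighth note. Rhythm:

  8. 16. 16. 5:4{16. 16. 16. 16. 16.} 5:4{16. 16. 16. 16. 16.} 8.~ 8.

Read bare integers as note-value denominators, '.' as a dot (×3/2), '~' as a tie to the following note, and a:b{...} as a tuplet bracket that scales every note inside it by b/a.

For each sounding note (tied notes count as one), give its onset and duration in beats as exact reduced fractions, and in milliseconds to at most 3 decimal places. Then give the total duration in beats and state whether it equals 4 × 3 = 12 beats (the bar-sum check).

1) 0.0ms=0b +918.367ms=3/2b
2) 918.367ms=3/2b +459.184ms=3/4b
3) 1377.551ms=9/4b +459.184ms=3/4b
4) 1836.735ms=3b +367.347ms=3/5b
5) 2204.082ms=18/5b +367.347ms=3/5b
6) 2571.429ms=21/5b +367.347ms=3/5b
7) 2938.776ms=24/5b +367.347ms=3/5b
8) 3306.122ms=27/5b +367.347ms=3/5b
9) 3673.469ms=6b +367.347ms=3/5b
10) 4040.816ms=33/5b +367.347ms=3/5b
11) 4408.163ms=36/5b +367.347ms=3/5b
12) 4775.51ms=39/5b +367.347ms=3/5b
13) 5142.857ms=42/5b +367.347ms=3/5b
14) 5510.204ms=9b +1836.735ms=3b
Σ=12b of 12 (98bpm 3/8) — PASS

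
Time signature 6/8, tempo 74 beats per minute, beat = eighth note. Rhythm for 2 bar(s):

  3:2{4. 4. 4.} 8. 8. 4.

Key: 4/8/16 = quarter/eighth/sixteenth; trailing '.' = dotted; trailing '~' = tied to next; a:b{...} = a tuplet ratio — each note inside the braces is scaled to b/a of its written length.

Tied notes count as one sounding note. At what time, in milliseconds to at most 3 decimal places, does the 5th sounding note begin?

1. 0.0ms @ 0 + 1621.622ms (2)
2. 1621.622ms @ 2 + 1621.622ms (2)
3. 3243.243ms @ 4 + 1621.622ms (2)
4. 4864.865ms @ 6 + 1216.216ms (3/2)
5. 6081.081ms @ 15/2 + 1216.216ms (3/2)
6. 7297.297ms @ 9 + 2432.432ms (3)

note 5 onset = 15/2b = 6081.081ms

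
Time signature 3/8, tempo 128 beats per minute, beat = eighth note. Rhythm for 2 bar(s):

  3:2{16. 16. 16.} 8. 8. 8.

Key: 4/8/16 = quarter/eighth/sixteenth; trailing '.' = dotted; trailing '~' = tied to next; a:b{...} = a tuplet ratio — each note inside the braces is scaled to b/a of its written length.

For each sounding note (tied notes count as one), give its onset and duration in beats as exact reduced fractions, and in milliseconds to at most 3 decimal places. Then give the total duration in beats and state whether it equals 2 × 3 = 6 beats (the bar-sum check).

1) 0.0ms=0b +234.375ms=1/2b
2) 234.375ms=1/2b +234.375ms=1/2b
3) 468.75ms=1b +234.375ms=1/2b
4) 703.125ms=3/2b +703.125ms=3/2b
5) 1406.25ms=3b +703.125ms=3/2b
6) 2109.375ms=9/2b +703.125ms=3/2b
Σ=6b of 6 (128bpm 3/8) — PASS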